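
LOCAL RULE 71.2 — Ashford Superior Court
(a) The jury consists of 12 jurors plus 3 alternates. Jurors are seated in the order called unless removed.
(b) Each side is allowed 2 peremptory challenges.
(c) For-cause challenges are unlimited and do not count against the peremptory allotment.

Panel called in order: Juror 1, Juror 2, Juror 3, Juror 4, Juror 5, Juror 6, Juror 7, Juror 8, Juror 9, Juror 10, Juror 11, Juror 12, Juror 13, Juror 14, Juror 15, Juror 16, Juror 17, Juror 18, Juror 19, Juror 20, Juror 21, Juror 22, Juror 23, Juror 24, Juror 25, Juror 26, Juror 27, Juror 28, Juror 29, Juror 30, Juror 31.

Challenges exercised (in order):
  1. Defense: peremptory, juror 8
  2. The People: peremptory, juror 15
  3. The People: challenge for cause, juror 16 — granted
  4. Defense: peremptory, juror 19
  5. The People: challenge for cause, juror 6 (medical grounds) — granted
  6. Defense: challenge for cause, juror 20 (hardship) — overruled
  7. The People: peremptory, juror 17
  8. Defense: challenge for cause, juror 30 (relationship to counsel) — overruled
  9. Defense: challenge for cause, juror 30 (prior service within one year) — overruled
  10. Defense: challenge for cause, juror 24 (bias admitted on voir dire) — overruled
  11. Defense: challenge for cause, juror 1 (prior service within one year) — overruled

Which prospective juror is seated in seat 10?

Removed: #6, #8, #15, #16, #17, #19. (#1, #20, #24, #30 stay — for-cause denied.)
Filling seats in venire order through position 10: #1, #2, #3, #4, #5, #7, #9, #10, #11, #12.
So seat 10 is #12.

12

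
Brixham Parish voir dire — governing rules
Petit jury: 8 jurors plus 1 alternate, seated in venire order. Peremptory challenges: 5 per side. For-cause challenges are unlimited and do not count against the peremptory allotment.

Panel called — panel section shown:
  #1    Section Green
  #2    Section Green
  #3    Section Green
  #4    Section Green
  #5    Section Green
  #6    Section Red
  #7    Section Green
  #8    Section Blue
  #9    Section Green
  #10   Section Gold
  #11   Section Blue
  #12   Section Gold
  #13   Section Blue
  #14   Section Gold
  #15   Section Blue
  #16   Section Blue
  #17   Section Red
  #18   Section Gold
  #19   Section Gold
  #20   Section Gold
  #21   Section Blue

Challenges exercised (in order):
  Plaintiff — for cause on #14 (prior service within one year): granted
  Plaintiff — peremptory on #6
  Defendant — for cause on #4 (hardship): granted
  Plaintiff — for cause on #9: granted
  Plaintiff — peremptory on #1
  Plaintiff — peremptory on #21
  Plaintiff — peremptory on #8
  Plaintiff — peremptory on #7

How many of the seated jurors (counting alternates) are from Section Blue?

Removed: #1, #4, #6, #7, #8, #9, #14, #21.
Seated (9 incl. alternates): #2, #3, #5, #10, #11, #12, #13, #15, #16.
Of those, in Section Blue: #11, #13, #15, #16 → 4.

4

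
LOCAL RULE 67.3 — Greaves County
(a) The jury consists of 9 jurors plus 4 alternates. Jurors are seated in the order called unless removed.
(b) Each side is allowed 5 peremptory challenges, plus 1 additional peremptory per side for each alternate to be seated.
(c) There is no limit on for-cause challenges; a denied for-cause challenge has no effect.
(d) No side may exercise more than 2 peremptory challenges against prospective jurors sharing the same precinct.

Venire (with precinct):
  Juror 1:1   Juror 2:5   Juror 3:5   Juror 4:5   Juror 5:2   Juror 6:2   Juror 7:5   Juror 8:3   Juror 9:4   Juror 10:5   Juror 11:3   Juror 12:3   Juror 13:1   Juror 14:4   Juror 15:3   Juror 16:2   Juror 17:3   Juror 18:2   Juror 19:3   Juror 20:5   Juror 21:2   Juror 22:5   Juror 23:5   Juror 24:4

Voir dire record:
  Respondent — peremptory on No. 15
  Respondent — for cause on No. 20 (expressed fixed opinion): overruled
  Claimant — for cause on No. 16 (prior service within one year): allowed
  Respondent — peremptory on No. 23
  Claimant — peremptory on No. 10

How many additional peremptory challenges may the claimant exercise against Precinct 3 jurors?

Claimant peremptories so far: #10 — 1 of 9 used, 8 left overall.
Against Precinct 3: none yet — per-precinct cap 2 leaves 2.
Binding limit: min(8, 2) = 2.

2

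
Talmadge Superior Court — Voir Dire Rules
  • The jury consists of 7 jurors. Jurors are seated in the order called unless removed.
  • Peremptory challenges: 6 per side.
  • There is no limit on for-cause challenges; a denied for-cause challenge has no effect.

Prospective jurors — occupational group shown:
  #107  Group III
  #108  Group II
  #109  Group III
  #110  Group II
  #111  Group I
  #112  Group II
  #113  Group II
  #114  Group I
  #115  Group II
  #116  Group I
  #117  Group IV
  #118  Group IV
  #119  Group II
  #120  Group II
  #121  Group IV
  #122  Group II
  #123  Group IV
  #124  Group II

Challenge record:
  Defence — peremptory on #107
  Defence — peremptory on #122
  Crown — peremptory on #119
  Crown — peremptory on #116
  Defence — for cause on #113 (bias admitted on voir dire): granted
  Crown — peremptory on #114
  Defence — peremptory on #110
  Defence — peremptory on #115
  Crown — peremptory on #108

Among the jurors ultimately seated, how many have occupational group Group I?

1

Removed: #107, #108, #110, #113, #114, #115, #116, #119, #122.
Seated jurors 1–7: #109, #111, #112, #117, #118, #120, #121.
Of those, in Group I: #111 → 1.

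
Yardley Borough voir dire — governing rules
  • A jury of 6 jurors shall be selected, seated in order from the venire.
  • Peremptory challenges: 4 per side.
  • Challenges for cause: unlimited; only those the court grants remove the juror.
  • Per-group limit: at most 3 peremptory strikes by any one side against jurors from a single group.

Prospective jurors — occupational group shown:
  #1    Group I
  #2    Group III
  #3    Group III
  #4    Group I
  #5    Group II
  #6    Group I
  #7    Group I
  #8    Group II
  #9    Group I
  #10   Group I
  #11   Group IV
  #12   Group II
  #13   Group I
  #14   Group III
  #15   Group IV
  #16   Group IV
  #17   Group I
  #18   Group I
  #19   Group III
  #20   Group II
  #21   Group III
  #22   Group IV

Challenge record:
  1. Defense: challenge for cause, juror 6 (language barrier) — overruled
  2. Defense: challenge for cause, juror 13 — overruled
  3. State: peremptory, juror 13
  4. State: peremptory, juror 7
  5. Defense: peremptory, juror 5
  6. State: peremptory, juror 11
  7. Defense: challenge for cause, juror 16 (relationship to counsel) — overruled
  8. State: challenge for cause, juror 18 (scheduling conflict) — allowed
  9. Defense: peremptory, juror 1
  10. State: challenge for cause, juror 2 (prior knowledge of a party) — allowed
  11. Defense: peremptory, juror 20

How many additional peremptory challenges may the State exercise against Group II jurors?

1

State peremptories so far: #13, #7, #11 — 3 of 4 used, 1 left overall.
Against Group II: none yet — per-group cap 3 leaves 3.
Binding limit: min(1, 3) = 1.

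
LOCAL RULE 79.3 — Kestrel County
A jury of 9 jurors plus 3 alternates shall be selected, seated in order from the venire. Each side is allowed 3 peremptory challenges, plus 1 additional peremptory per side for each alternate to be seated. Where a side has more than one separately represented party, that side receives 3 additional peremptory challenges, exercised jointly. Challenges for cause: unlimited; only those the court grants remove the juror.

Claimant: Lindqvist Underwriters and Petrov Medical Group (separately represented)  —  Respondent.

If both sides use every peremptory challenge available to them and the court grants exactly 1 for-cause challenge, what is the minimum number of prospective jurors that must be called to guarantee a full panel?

Seats to fill: 9 + 3 alternates = 12.
Peremptories — Claimant: 3 + 1×3 + 3 = 9; Respondent: 3 + 1×3 = 6; total 15.
For-cause removals: 1.
Minimum venire: 12 + 15 + 1 = 28.

28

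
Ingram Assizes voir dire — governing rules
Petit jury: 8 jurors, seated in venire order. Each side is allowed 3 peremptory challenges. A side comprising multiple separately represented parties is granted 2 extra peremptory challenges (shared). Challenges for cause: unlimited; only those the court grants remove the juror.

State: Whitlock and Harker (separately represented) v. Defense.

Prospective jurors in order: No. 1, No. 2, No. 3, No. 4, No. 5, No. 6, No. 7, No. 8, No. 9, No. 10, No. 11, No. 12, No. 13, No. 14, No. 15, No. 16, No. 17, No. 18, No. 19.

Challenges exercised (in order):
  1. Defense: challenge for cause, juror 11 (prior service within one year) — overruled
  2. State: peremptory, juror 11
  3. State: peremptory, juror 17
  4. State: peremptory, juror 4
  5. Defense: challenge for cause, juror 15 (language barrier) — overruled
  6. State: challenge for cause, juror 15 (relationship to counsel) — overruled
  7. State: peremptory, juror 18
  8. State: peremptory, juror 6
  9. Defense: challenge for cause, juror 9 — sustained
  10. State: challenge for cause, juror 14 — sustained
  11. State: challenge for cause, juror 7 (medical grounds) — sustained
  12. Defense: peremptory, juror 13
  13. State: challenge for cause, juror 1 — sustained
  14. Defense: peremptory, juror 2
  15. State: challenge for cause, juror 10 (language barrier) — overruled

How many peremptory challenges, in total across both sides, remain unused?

State allotment: 3 base + 2 multi-party = 5. Defense allotment: 3.
State peremptories used: #11, #17, #4, #18, #6 — 5 (for-cause on #15, #14, #7, #1, #10 don't count).
Defense peremptories used: #13, #2 — 2 (for-cause on #11, #15, #9 don't count).
Remaining: (5 − 5) + (3 − 2) = 1.

1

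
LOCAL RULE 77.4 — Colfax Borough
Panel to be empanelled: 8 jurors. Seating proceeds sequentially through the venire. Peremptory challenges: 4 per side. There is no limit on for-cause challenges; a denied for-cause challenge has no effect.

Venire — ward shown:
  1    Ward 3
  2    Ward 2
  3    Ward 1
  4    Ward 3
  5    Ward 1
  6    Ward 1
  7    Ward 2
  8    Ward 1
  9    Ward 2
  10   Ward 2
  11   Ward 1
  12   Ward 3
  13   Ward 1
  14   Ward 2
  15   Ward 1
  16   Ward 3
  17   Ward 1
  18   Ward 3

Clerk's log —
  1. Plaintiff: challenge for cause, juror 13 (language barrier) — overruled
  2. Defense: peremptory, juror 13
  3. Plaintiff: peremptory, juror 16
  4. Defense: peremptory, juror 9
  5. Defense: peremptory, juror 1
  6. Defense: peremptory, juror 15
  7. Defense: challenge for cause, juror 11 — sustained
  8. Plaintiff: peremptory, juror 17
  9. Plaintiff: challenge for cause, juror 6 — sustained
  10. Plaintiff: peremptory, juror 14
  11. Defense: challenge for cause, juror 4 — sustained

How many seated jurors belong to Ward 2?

Removed: #1, #4, #6, #9, #11, #13, #14, #15, #16, #17.
Seated jurors 1–8: #2, #3, #5, #7, #8, #10, #12, #18.
Of those, in Ward 2: #2, #7, #10 → 3.

3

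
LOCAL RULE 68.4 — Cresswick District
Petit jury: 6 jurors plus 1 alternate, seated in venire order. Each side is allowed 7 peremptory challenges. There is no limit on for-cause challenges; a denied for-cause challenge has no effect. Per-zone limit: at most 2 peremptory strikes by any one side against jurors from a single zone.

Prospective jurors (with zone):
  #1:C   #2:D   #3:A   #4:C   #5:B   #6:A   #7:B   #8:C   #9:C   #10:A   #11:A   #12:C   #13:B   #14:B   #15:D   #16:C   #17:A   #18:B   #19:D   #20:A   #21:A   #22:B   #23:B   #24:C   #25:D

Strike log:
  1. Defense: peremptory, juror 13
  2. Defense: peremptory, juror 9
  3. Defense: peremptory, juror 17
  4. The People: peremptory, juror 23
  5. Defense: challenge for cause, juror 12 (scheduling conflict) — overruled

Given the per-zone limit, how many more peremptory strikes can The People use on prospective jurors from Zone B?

1

The People peremptories so far: #23 — 1 of 7 used, 6 left overall.
Against Zone B: #23 — 1 used; per-zone cap 2 leaves 1.
Binding limit: min(6, 1) = 1.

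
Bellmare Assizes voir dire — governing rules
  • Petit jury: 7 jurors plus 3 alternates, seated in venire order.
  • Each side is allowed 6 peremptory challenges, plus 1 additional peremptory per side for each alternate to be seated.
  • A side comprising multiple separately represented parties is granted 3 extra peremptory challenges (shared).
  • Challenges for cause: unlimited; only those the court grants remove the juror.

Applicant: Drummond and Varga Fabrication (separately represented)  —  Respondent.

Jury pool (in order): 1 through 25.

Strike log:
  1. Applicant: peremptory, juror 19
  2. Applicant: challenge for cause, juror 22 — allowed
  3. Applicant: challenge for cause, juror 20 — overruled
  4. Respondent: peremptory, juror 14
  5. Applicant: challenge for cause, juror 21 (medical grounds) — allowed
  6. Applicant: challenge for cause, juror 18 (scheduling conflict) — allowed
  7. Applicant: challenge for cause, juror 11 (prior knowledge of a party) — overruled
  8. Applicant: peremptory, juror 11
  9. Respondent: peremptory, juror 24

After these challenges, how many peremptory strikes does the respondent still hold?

Respondent allotment: 6 base + 1 × 3 alternates = 9.
Respondent peremptories used: #14, #24 — 2.
Remaining: 9 − 2 = 7.

7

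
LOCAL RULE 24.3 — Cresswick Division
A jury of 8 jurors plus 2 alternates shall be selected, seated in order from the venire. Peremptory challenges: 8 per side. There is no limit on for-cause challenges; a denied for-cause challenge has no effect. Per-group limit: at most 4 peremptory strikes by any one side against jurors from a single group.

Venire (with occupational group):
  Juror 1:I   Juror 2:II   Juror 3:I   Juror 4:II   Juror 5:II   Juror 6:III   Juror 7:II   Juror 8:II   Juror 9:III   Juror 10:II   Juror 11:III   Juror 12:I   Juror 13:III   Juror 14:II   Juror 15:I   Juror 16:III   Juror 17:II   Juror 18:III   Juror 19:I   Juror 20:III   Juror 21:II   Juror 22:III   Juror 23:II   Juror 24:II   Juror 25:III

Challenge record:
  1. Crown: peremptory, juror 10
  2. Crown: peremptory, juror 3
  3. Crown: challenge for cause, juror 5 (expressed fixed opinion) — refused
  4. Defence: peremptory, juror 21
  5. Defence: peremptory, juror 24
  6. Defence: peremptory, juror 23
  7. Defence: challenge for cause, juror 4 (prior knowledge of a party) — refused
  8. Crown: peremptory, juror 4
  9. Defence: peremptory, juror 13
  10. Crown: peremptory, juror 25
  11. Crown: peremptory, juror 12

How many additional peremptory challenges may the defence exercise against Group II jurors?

Defence peremptories so far: #21, #24, #23, #13 — 4 of 8 used, 4 left overall.
Against Group II: #21, #24, #23 — 3 used; per-group cap 4 leaves 1.
Binding limit: min(4, 1) = 1.

1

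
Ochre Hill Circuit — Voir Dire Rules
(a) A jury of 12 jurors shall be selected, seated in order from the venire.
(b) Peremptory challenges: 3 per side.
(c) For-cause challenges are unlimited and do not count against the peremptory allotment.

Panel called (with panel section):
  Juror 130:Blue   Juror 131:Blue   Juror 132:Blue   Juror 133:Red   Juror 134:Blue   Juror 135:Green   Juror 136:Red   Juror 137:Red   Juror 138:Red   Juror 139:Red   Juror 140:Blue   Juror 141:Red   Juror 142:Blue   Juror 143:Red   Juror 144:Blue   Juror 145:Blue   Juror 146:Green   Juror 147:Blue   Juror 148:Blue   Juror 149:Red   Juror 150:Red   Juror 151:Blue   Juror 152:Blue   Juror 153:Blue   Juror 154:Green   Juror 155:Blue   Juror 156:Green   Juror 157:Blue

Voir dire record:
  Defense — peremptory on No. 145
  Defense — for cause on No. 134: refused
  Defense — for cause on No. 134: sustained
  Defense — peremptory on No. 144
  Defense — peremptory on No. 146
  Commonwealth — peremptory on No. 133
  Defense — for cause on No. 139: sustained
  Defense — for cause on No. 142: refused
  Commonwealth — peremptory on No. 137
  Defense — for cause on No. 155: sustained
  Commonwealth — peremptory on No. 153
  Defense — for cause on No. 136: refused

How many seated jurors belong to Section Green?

1

Removed: #133, #134, #137, #139, #144, #145, #146, #153, #155.
Seated jurors 1–12: #130, #131, #132, #135, #136, #138, #140, #141, #142, #143, #147, #148.
Of those, in Section Green: #135 → 1.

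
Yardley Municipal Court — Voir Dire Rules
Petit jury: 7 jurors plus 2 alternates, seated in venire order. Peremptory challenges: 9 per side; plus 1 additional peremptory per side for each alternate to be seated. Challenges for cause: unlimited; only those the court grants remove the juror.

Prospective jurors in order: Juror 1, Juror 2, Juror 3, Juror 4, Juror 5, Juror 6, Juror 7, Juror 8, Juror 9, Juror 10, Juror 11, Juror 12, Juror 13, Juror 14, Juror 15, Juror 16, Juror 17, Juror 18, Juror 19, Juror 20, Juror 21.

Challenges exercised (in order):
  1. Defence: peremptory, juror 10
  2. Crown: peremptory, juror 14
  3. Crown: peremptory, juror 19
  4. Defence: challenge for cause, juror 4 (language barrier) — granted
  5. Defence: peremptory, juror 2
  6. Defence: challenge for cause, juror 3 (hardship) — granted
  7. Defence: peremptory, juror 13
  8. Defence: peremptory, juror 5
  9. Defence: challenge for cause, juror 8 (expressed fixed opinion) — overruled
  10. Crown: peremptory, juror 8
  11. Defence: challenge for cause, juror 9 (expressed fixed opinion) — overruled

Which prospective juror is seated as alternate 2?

17

Removed: #2, #3, #4, #5, #8, #10, #13, #14, #19. (#9 stays — for-cause denied.)
Seating in order: seats 1–7 → #1, #6, #7, #9, #11, #12, #15; alternates → #16, #17.
So alternate 2 is #17.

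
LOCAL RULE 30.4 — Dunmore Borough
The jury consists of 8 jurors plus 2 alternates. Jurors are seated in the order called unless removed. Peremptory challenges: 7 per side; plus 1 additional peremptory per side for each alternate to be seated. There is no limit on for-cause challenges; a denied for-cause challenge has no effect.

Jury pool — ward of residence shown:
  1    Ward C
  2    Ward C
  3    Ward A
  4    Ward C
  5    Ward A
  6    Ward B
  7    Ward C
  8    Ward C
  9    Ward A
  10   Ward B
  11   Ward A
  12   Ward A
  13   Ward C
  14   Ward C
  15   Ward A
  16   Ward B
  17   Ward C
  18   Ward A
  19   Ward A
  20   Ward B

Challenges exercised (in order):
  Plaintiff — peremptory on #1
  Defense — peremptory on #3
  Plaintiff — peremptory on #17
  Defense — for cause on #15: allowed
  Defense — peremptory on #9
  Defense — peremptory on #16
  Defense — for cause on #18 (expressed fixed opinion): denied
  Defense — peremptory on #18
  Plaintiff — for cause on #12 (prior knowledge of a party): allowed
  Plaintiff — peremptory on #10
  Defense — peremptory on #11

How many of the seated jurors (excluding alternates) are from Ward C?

6

Removed: #1, #3, #9, #10, #11, #12, #15, #16, #17, #18.
Seated jurors 1–8: #2, #4, #5, #6, #7, #8, #13, #14 (alternates #19, #20 not counted).
Of those, in Ward C: #2, #4, #7, #8, #13, #14 → 6.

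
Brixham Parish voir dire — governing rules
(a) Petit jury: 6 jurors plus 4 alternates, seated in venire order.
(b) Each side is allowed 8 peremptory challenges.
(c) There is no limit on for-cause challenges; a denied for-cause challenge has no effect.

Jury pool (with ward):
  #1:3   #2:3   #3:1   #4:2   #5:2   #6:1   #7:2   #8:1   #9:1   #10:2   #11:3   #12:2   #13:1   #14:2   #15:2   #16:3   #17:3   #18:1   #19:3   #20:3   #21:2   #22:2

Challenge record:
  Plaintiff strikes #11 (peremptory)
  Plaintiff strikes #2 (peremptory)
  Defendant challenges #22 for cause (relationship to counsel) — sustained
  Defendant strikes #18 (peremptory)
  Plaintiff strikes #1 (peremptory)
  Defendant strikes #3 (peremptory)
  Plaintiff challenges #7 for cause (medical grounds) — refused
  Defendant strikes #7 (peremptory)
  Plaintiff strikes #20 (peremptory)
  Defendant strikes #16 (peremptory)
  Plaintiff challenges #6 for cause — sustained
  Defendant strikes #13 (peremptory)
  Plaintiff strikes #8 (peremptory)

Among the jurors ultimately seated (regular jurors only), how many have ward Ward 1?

Removed: #1, #2, #3, #6, #7, #8, #11, #13, #16, #18, #20, #22.
Seated jurors 1–6: #4, #5, #9, #10, #12, #14 (alternates #15, #17, #19, #21 not counted).
Of those, in Ward 1: #9 → 1.

1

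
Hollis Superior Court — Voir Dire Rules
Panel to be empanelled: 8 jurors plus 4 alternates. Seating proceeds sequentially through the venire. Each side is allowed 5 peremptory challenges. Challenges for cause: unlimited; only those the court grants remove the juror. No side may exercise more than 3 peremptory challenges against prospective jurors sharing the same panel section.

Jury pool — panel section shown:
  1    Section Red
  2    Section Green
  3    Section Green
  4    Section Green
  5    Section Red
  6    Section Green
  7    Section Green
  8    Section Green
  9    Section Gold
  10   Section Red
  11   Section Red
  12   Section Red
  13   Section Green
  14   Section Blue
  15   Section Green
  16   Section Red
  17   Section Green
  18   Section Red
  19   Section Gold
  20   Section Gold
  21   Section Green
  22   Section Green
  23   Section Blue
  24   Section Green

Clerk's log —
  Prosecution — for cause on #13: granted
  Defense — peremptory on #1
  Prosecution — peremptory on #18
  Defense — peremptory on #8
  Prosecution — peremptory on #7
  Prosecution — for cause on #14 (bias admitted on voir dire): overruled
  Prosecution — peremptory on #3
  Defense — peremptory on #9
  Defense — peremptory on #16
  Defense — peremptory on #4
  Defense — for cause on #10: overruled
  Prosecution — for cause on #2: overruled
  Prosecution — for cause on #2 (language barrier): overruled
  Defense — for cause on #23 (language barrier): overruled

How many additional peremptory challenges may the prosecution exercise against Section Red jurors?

Prosecution peremptories so far: #18, #7, #3 — 3 of 5 used, 2 left overall.
Against Section Red: #18 — 1 used; per-section cap 3 leaves 2.
Binding limit: min(2, 2) = 2.

2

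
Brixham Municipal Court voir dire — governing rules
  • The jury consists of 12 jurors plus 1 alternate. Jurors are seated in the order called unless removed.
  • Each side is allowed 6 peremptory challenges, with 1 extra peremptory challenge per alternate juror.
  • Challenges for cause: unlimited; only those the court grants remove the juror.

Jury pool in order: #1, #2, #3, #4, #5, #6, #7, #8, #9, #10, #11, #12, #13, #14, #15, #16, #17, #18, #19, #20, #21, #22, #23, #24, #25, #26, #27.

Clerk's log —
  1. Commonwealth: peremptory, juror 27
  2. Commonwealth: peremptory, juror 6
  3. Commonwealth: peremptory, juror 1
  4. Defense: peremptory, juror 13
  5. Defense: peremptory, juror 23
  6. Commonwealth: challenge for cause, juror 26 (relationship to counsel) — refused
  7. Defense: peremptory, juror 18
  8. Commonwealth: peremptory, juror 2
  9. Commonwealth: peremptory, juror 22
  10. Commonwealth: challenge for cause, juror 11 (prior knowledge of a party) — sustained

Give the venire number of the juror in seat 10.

Removed: #1, #2, #6, #11, #13, #18, #22, #23, #27. (#26 stays — for-cause denied.)
Seating in order: seats 1–12 → #3, #4, #5, #7, #8, #9, #10, #12, #14, #15, #16, #17; alternates → #19.
So seat 10 is #15.

15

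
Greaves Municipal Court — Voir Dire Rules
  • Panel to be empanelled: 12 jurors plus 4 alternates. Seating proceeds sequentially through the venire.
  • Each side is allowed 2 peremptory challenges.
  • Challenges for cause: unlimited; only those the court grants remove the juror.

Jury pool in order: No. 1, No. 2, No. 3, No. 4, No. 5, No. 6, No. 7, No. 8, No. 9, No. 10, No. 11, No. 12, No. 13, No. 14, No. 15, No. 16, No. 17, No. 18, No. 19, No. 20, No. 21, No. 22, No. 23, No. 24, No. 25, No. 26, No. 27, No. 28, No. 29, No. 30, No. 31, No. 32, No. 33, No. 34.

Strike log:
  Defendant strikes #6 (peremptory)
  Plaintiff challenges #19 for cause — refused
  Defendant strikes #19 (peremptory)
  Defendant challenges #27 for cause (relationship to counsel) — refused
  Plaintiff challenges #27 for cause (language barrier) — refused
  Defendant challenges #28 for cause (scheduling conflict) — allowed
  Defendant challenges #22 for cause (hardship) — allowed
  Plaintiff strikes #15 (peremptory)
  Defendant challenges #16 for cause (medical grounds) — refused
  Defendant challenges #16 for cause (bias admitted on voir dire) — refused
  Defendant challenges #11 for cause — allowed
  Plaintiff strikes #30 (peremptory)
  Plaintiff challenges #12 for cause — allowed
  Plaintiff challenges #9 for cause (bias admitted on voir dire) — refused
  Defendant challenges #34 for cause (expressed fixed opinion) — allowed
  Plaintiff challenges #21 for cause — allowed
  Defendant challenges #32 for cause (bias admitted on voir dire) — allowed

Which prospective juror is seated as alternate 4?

Removed: #6, #11, #12, #15, #19, #21, #22, #28, #30, #32, #34. (#9, #16, #27 stay — for-cause denied.)
Filling seats in venire order through position 16: #1, #2, #3, #4, #5, #7, #8, #9, #10, #13, #14, #16, #17, #18, #20, #23.
So alternate 4 is #23.

23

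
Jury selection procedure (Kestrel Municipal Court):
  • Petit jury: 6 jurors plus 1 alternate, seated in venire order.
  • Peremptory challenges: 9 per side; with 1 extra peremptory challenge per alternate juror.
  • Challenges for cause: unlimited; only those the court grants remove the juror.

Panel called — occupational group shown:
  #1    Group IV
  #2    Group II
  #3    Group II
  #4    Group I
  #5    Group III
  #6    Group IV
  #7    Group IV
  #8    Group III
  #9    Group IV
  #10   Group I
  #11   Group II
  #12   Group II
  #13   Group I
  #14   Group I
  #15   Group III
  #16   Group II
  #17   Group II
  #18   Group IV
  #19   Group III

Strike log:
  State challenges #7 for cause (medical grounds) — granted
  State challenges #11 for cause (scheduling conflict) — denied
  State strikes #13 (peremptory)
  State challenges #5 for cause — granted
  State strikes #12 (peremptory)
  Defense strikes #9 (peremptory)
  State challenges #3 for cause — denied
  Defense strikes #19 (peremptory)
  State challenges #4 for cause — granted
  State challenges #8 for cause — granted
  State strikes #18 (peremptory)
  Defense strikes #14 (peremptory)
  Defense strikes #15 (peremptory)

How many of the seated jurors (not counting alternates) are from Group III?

Removed: #4, #5, #7, #8, #9, #12, #13, #14, #15, #18, #19.
Seated jurors 1–6: #1, #2, #3, #6, #10, #11 (alternates #16 not counted).
None of those are in Group III → 0.

0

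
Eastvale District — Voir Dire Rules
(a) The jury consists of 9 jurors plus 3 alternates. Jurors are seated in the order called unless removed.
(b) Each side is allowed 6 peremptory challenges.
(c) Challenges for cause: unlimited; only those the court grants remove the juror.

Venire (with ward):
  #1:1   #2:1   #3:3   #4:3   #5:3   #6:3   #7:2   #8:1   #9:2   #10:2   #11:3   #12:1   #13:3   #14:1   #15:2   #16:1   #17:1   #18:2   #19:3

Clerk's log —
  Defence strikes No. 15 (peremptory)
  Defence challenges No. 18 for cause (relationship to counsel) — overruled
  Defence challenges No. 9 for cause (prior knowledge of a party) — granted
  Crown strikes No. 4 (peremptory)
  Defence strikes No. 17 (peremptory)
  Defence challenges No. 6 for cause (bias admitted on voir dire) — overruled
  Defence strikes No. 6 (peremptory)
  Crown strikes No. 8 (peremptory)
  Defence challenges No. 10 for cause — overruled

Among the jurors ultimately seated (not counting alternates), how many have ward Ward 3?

Removed: #4, #6, #8, #9, #15, #17.
Seated jurors 1–9: #1, #2, #3, #5, #7, #10, #11, #12, #13 (alternates #14, #16, #18 not counted).
Of those, in Ward 3: #3, #5, #11, #13 → 4.

4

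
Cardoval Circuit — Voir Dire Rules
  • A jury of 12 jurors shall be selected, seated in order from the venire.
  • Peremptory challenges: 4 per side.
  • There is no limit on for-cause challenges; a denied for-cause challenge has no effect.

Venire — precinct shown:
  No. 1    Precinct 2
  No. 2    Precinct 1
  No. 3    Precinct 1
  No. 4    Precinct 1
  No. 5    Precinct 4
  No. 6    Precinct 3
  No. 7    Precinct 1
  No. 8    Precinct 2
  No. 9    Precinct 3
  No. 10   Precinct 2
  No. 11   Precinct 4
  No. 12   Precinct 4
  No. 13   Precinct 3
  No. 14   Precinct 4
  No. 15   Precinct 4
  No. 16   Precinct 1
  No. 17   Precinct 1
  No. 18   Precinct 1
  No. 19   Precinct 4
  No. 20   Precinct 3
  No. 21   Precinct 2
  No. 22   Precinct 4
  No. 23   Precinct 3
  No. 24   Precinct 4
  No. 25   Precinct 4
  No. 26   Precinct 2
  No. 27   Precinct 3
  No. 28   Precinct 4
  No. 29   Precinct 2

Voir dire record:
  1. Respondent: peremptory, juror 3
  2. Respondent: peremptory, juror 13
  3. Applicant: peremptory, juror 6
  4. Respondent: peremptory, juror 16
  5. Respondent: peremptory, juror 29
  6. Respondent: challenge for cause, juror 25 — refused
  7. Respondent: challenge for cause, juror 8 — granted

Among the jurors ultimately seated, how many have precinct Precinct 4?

Removed: #3, #6, #8, #13, #16, #29.
Seated jurors 1–12: #1, #2, #4, #5, #7, #9, #10, #11, #12, #14, #15, #17.
Of those, in Precinct 4: #5, #11, #12, #14, #15 → 5.

5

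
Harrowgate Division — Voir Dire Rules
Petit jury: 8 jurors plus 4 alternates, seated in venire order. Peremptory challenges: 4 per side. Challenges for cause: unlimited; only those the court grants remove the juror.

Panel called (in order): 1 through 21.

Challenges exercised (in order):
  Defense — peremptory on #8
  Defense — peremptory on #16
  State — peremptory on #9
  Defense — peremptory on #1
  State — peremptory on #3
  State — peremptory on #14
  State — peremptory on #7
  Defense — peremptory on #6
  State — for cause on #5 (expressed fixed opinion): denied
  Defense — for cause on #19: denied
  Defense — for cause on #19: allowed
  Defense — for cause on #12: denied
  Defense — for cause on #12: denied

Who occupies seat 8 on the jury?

15

Removed: #1, #3, #6, #7, #8, #9, #14, #16, #19. (#5, #12 stay — for-cause denied.)
Seating in order: seats 1–8 → #2, #4, #5, #10, #11, #12, #13, #15; alternates → #17, #18, #20, #21.
So seat 8 is #15.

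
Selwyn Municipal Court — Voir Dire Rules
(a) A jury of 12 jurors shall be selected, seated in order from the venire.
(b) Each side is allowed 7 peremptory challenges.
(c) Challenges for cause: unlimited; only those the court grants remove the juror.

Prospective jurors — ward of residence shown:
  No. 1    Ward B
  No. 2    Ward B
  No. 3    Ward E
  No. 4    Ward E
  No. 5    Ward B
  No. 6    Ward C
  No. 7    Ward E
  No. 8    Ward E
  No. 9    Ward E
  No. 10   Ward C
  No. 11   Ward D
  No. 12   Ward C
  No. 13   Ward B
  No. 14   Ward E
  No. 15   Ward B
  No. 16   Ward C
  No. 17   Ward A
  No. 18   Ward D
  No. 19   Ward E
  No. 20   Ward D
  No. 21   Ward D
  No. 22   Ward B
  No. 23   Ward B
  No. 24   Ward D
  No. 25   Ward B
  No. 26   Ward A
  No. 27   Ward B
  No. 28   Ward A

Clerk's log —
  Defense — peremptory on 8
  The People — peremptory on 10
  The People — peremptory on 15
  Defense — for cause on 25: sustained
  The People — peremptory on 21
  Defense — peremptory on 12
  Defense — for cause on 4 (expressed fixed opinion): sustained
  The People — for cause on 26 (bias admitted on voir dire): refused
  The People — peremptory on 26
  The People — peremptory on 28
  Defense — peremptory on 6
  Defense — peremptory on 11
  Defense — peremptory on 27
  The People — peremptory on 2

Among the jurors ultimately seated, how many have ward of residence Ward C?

Removed: #2, #4, #6, #8, #10, #11, #12, #15, #21, #25, #26, #27, #28.
Seated jurors 1–12: #1, #3, #5, #7, #9, #13, #14, #16, #17, #18, #19, #20.
Of those, in Ward C: #16 → 1.

1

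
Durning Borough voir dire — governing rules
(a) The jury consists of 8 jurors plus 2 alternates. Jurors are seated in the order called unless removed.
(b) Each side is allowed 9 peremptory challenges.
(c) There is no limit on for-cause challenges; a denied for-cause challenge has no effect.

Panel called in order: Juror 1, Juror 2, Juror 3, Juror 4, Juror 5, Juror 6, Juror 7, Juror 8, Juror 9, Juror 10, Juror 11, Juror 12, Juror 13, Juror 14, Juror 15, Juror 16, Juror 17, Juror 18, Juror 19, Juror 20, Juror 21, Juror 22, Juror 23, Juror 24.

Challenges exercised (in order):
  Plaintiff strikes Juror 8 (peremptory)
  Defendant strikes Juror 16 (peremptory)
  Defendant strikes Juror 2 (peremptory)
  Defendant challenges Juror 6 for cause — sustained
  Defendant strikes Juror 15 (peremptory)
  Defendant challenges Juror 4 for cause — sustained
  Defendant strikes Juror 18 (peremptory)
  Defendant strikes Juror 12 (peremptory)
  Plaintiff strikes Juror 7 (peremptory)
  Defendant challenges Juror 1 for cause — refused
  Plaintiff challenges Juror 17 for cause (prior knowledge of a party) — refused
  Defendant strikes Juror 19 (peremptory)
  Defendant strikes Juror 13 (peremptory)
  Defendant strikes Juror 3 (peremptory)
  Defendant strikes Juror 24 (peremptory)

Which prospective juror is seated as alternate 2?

22

Removed: #2, #3, #4, #6, #7, #8, #12, #13, #15, #16, #18, #19, #24. (#1, #17 stay — for-cause denied.)
Seating in order: seats 1–8 → #1, #5, #9, #10, #11, #14, #17, #20; alternates → #21, #22.
So alternate 2 is #22.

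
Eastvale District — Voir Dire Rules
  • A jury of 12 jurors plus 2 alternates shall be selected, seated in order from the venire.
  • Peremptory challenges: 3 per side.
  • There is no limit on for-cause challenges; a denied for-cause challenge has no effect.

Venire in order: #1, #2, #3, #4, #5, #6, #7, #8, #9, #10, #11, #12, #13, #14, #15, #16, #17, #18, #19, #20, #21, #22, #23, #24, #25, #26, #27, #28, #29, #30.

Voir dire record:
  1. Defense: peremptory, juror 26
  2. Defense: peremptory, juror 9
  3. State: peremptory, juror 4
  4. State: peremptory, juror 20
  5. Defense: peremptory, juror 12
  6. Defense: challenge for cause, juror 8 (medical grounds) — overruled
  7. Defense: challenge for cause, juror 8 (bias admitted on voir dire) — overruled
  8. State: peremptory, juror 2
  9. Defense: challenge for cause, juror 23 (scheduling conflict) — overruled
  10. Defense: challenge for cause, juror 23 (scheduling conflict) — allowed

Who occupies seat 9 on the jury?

13

Removed: #2, #4, #9, #12, #20, #23, #26. (#8 stays — for-cause denied.)
Seating in order: seats 1–12 → #1, #3, #5, #6, #7, #8, #10, #11, #13, #14, #15, #16; alternates → #17, #18.
So seat 9 is #13.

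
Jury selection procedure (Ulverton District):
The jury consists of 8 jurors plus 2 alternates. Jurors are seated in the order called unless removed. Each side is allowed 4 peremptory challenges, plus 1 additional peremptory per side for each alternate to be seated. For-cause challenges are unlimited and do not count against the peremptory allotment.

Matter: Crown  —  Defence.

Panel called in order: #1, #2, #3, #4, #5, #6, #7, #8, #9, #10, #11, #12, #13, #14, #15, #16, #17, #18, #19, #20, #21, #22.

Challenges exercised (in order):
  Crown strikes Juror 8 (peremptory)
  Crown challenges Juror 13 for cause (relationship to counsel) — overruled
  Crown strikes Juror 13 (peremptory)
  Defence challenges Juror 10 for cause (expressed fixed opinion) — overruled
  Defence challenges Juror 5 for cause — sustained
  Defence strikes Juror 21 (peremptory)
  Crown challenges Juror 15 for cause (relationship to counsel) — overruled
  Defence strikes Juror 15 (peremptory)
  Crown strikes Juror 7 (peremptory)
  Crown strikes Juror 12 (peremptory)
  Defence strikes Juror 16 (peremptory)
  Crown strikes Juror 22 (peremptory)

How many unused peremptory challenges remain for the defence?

Defence allotment: 4 base + 1 × 2 alternates = 6.
Defence peremptories used: #21, #15, #16 — 3 (for-cause on #10, #5 don't count).
Remaining: 6 − 3 = 3.

3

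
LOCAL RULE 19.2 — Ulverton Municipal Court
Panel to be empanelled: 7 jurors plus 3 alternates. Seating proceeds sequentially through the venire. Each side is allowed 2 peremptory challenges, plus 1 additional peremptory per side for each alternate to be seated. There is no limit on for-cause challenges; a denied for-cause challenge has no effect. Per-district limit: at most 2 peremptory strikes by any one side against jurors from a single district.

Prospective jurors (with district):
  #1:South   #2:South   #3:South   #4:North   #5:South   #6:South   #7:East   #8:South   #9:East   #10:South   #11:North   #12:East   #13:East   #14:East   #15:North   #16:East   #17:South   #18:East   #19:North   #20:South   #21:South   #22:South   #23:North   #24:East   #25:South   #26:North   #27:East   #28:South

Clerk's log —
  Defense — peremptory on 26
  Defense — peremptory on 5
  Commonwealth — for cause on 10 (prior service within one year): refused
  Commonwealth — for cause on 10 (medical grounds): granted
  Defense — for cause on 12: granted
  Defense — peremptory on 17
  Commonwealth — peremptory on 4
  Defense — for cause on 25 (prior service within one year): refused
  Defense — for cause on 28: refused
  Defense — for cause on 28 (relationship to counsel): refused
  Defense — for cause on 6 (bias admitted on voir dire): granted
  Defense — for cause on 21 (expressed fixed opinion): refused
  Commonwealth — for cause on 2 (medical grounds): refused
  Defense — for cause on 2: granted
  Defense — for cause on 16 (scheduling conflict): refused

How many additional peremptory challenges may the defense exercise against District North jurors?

Defense peremptories so far: #26, #5, #17 — 3 of 5 used, 2 left overall.
Against District North: #26 — 1 used; per-district cap 2 leaves 1.
Binding limit: min(2, 1) = 1.

1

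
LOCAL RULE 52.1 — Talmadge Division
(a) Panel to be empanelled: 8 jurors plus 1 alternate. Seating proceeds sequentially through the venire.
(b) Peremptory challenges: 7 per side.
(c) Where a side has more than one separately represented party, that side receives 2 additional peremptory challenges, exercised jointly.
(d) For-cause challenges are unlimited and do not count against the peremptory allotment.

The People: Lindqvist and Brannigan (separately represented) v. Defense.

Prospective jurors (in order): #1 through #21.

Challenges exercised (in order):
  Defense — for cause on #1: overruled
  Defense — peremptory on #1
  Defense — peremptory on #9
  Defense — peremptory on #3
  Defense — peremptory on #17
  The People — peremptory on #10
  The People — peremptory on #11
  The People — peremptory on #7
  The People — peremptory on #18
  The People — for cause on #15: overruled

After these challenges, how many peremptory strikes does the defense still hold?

Defense allotment: 7.
Defense peremptories used: #1, #9, #3, #17 — 4 (the for-cause on #1 doesn't count).
Remaining: 7 − 4 = 3.

3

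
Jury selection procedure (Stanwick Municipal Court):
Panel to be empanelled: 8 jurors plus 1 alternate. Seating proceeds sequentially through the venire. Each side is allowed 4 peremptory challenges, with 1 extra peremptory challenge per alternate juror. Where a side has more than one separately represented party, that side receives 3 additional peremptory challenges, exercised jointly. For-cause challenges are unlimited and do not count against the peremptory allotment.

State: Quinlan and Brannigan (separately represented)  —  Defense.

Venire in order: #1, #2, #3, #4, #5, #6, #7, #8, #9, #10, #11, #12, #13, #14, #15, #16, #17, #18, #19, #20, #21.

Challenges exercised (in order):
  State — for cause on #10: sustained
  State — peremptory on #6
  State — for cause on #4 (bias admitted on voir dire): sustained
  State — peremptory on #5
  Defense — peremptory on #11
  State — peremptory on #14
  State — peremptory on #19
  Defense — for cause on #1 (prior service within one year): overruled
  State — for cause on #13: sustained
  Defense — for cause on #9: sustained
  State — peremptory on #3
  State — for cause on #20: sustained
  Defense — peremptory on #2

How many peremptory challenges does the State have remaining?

State allotment: 4 base + 1 × 1 alternate + 3 multi-party = 8.
State peremptories used: #6, #5, #14, #19, #3 — 5 (for-cause on #10, #4, #13, #20 don't count).
Remaining: 8 − 5 = 3.

3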